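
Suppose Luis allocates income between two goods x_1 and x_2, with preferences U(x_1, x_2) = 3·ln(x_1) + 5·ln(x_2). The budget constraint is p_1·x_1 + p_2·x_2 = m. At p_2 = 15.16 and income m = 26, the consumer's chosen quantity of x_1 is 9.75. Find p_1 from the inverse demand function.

p_1 = 1

Tangency: MRS = (3/5)·x_2/x_1 = p_1/p_2.
So 3·p_2·x_2 = 5·p_1·x_1; combined with the budget, a share 0.375 of income goes to x_1.
Demand: x_1*(p_1,p_2,m) = 0.375·m/p_1 and x_2* = 0.625·m/p_2.
Set x_1* = 9.75 in the demand function and solve for p_1: p_1 = 1.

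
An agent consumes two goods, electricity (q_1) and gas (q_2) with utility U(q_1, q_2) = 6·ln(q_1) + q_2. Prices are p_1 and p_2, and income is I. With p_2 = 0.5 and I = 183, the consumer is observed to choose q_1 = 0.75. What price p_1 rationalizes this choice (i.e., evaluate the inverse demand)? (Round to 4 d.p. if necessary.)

Set MRS = p_1/p_2: (6/q_1)/1 = p_1/p_2.
So q_1*(p_1,p_2) = 6·p_2/p_1, independent of income; and q_2* = (I − 6·p_2)/p_2.
Set q_1* = 0.75 in the demand function and solve for p_1: p_1 = 4.

p_1 = 4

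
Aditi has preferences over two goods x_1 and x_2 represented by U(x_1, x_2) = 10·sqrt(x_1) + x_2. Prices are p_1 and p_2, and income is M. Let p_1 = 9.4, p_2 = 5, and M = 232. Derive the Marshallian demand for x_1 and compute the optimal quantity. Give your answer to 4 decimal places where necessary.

x_1* = 7.0733

Set MRS = p_1/p_2: 5·x_1^(−1/2) = p_1/p_2.
Solve: √x_1 = 5·p_2/p_1, so x_1*(p_1,p_2) = (5·p_2/p_1)², and x_2* = (M − p_1·x_1*)/p_2.
Plugging in: x_1* = (5·5/9.4)² = 7.0733.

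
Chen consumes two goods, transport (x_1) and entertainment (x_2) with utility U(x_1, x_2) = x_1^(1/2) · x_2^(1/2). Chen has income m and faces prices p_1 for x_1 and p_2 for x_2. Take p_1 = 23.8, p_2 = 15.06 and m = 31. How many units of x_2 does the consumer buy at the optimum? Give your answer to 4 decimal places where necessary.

MU_x_1/MU_x_2 = (0.5·x_2)/(0.5·x_1); tangency sets this equal to p_1/p_2.
So 0.5·p_2·x_2 = 0.5·p_1·x_1; combined with the budget, a share 0.5 of income goes to x_1.
Demand: x_1*(p_1,p_2,m) = 0.5·m/p_1 and x_2* = 0.5·m/p_2.
At p_1=23.8, p_2=15.06, m=31: x_2* = 0.5·31/15.06 = 1.0292.

x_2* = 1.0292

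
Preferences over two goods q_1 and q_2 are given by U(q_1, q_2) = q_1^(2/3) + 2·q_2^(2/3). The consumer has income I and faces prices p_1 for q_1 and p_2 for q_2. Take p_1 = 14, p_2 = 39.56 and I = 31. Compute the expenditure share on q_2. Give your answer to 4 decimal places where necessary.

share on q_2 = 0.5005

MRS = MU_q_1/MU_q_2 = (1/2)·(q_2/q_1)^(1/3). Set equal to p_1/p_2.
Hence q_2/q_1 = (2·p_1/p_2)^(1/(1/3)), i.e. raised to the 3 power.
With the ratio pinned down, the budget gives q_1* = I/(p_1 + p_2·(q_2/q_1)) and q_2* = (q_2/q_1)·q_1*.
Numerically q_2/q_1 = 0.354573, so q_1* = 31/(14 + 39.56·0.354573) = 1.1061 and q_2* = 0.354573·1.1061 = 0.3922.
Expenditure on q_2: 39.56·0.3922 = 15.5149; share = 0.5005.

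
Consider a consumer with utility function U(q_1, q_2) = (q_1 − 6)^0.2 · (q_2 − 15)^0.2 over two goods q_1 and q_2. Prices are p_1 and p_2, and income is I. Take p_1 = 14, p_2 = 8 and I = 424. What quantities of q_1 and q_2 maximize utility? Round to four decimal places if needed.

q_1* = 13.8571, q_2* = 28.75

This is Cobb-Douglas in (q_1−6, q_2−15): tangency gives 0.2·p_2·(q_2−15) = 0.2·p_1·(q_1−6).
After buying the subsistence bundle (6, 15), a share 0.5 of the remaining income goes to q_1: q_1* = 6 + 0.5·(I − 6p_1 − 15p_2)/p_1.
Discretionary income = 424 − 6·14 − 15·8 = 220; q_1* = 6 + 0.5·220/14 = 13.8571; q_2* = 15 + 0.5·220/8 = 28.75.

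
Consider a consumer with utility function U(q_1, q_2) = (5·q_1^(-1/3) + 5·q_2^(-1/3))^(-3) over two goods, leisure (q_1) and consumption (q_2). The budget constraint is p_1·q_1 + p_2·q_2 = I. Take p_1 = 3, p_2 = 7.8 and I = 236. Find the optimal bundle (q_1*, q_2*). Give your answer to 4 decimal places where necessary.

q_1* = 34.6576, q_2* = 16.9266

MU_q_1 ∝ 5·q_1^(-4/3), MU_q_2 ∝ 5·q_2^(-4/3), so MRS = (q_2/q_1)^(4/3) = p_1/p_2.
Solve for the ratio: q_2/q_1 = [p_1/p_2]^(0.75).
With the ratio pinned down, the budget gives q_1* = I/(p_1 + p_2·(q_2/q_1)) and q_2* = (q_2/q_1)·q_1*.
Numerically q_2/q_1 = 0.488394, so q_1* = 236/(3 + 7.8·0.488394) = 34.6576 and q_2* = 0.488394·34.6576 = 16.9266.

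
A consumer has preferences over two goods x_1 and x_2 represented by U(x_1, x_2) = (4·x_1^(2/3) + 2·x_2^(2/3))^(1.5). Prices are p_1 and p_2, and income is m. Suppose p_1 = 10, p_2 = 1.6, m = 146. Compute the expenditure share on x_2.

share on x_2 = 0.83

MRS = MU_x_1/MU_x_2 = 2·(x_2/x_1)^(1/3). Set equal to p_1/p_2.
Solve for the ratio: x_2/x_1 = [(1/2)·p_1/p_2]^(3).
With the ratio pinned down, the budget gives x_1* = m/(p_1 + p_2·(x_2/x_1)) and x_2* = (x_2/x_1)·x_1*.
Numerically x_2/x_1 = 30.517578, so x_1* = 146/(10 + 1.6·30.517578) = 2.4818 and x_2* = 30.517578·2.4818 = 75.7387.
Expenditure on x_2: 1.6·75.7387 = 121.1819; share = 0.83.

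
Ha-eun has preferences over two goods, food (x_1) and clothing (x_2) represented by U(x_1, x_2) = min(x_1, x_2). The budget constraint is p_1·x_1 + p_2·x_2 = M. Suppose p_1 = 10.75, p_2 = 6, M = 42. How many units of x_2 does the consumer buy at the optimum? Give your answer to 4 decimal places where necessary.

Leontief preferences: the optimum is at the kink where x_1/1 = x_2/1, i.e. x_2 = x_1.
Budget: p_1·x_1 + p_2·x_1 = M, so (p_1 + p_2)·x_1 = M.
Demand: x_1*(p_1,p_2,M) = M/(p_1 + p_2), x_2* = M/(p_1 + p_2).
Here 10.75 + 6 = 16.75, giving x_2* = 2.5075.

x_2* = 2.5075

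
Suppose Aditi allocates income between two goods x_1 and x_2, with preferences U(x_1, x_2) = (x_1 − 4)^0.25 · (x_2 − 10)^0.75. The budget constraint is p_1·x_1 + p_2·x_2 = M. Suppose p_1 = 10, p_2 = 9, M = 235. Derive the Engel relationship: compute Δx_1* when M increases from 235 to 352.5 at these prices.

Δx_1* = 2.9375

This is Cobb-Douglas in (x_1−4, x_2−10): tangency gives 0.25·p_2·(x_2−10) = 0.75·p_1·(x_1−4).
Substituting into the budget: x_1* = 4 + 0.25·(M − 4·p_1 − 10·p_2)/p_1, and x_2* = 10 + 0.75·(…)/p_2.
Discretionary income = 235 − 4·10 − 10·9 = 105; x_1* = 4 + 0.25·105/10 = 6.625.
At M' = 352.5: x_1* = 9.5625. Change: 9.5625 − 6.625 = 2.9375.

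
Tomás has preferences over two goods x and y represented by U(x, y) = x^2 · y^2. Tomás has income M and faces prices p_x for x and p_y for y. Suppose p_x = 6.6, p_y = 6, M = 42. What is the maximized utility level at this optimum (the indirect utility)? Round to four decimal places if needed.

V = 124.0186

At p_x=6.6, p_y=6, M=42: x* = 0.5·42/6.6 = 3.1818, y* = 3.5.
Utility at the optimum: U(3.1818, 3.5) = 124.0186.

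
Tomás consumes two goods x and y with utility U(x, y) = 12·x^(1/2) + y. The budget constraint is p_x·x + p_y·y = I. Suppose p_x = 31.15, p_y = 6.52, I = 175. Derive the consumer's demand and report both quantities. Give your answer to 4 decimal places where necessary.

x* = 1.5772, y* = 19.3053

Set MRS = p_x/p_y: 6·x^(−1/2) = p_x/p_y.
Thus x* = (6·p_y/p_x)² — independent of I — with the rest of income spent on y.
Plugging in: x* = (6·6.52/31.15)² = 1.5772, y* = 19.3053.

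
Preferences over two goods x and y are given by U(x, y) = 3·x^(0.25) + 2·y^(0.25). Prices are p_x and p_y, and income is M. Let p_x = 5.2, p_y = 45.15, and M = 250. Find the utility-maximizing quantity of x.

x* = 37.462

With the ratio pinned down, the budget gives x* = M/(p_x + p_y·(y/x)) and y* = (y/x)·x*.
Numerically y/x = 0.032634, so x* = 250/(5.2 + 45.15·0.032634) = 37.462.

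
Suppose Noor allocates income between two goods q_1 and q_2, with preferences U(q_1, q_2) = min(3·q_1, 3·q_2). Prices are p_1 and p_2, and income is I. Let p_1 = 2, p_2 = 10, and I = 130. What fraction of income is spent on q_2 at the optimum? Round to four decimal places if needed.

share on q_2 = 0.8333

With perfect complements, no substitution: consume in ratio q_1:q_2 = 3:3.
Budget: p_1·q_1 + p_2·q_1 = I, so (3·p_1 + 3·p_2)·q_1 = 3·I.
Demand: q_1*(p_1,p_2,I) = 3·I/(3·p_1 + 3·p_2), q_2* = 3·I/(3·p_1 + 3·p_2).
Here 3·2 + 3·10 = 36, giving q_1* = 10.8333 and q_2* = 10.8333.
Expenditure on q_2: 10·10.8333 = 108.3333; share = 0.8333.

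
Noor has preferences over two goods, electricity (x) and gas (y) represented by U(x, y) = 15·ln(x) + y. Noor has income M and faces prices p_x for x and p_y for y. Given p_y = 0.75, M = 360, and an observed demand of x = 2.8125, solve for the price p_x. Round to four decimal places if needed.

MU_x = 15/x, MU_y = 1. Tangency: 15/x = p_x/p_y.
So x*(p_x,p_y) = 15·p_y/p_x, independent of income; and y* = (M − 15·p_y)/p_y.
Set x* = 2.8125 in the demand function and solve for p_x: p_x = 4.

p_x = 4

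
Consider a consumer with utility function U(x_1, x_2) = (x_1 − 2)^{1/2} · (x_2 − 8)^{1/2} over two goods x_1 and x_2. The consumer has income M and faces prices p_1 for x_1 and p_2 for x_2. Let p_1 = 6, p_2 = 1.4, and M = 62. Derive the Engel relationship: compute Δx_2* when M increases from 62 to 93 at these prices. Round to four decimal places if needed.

Δx_2* = 11.0714

MRS = (x_2−8)/(x_1−2). Tangency with p_1/p_2 gives x_2−8 = (p_1/p_2)·(x_1−2).
After buying the subsistence bundle (2, 8), a share 0.5 of the remaining income goes to x_1: x_1* = 2 + 0.5·(M − 2p_1 − 8p_2)/p_1.
Discretionary income = 62 − 2·6 − 8·1.4 = 38.8; x_2* = 8 + 0.5·38.8/1.4 = 21.8571.
At M' = 93: x_2* = 32.9286. Change: 32.9286 − 21.8571 = 11.0714.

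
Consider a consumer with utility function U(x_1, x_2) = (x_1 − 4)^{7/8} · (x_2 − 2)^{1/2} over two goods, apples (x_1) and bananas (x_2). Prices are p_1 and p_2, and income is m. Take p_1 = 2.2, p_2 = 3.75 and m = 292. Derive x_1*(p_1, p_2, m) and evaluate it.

This is Cobb-Douglas in (x_1−4, x_2−2): tangency gives 0.875·p_2·(x_2−2) = 0.5·p_1·(x_1−4).
Substituting into the budget: x_1* = 4 + 7/11·(m − 4·p_1 − 2·p_2)/p_1, and x_2* = 2 + 4/11·(…)/p_2.
Discretionary income = 292 − 4·2.2 − 2·3.75 = 275.7; x_1* = 4 + 7/11·275.7/2.2 = 83.7479.

x_1* = 83.7479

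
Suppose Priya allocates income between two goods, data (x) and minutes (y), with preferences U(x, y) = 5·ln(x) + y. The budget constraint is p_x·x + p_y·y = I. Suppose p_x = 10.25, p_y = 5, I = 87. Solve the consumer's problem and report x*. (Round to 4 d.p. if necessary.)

Set MRS = p_x/p_y: (5/x)/1 = p_x/p_y.
So x*(p_x,p_y) = 5·p_y/p_x, independent of income; and y* = (I − 5·p_y)/p_y.
At the given prices: x* = 5·5/10.25 = 2.439.

x* = 2.439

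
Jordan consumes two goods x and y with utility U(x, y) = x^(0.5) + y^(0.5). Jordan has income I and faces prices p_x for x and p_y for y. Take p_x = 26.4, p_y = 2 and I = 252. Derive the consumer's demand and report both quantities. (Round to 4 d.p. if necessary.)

From the CES first-order condition, (y/x)^(0.5) = p_x/p_y.
Solve for the ratio: y/x = [p_x/p_y]^(2).
With the ratio pinned down, the budget gives x* = I/(p_x + p_y·(y/x)) and y* = (y/x)·x*.
Numerically y/x = 174.24, so x* = 252/(26.4 + 2·174.24) = 0.6722 and y* = 174.24·0.6722 = 117.1268.

x* = 0.6722, y* = 117.1268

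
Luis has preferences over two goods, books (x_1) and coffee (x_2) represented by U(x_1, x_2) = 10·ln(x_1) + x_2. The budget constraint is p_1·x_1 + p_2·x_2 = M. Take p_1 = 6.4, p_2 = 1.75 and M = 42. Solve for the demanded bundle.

Set MRS = p_1/p_2: (10/x_1)/1 = p_1/p_2.
So x_1*(p_1,p_2) = 10·p_2/p_1, independent of income; and x_2* = (M − 10·p_2)/p_2.
At the given prices: x_1* = 10·1.75/6.4 = 2.7344, and x_2* = 14.

x_1* = 2.7344, x_2* = 14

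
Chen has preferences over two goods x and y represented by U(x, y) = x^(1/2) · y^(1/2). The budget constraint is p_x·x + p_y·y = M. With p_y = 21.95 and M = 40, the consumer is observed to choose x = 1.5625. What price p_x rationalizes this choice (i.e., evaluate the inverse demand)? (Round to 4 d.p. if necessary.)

p_x = 12.8

The MRS is y/x. Set MRS = p_x/p_y.
Rearranging, p_y·y = p_x·x. Substituting into the budget gives p_x·x·(1 + 1) = M.
Demand: x*(p_x,p_y,M) = 0.5·M/p_x and y* = 0.5·M/p_y.
Set x* = 1.5625 in the demand function and solve for p_x: p_x = 12.8.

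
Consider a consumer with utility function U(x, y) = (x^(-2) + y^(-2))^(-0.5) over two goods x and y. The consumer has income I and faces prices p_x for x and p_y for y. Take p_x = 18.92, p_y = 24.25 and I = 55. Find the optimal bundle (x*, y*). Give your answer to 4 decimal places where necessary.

x* = 1.3335, y* = 1.2276

MRS = MU_x/MU_y = (y/x)^(3). Set equal to p_x/p_y.
Solve for the ratio: y/x = [p_x/p_y]^(1/3).
With the ratio pinned down, the budget gives x* = I/(p_x + p_y·(y/x)) and y* = (y/x)·x*.
Numerically y/x = 0.920598, so x* = 55/(18.92 + 24.25·0.920598) = 1.3335 and y* = 0.920598·1.3335 = 1.2276.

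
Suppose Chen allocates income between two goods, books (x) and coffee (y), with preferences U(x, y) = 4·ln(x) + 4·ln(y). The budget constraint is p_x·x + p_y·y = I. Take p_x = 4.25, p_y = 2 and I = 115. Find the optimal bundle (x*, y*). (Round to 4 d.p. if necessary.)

x* = 13.5294, y* = 28.75

Tangency: MRS = y/x = p_x/p_y.
Rearranging, p_y·y = p_x·x. Substituting into the budget gives p_x·x·(1 + 1) = I.
Demand: x*(p_x,p_y,I) = 0.5·I/p_x and y* = 0.5·I/p_y.
At p_x=4.25, p_y=2, I=115: x* = 0.5·115/4.25 = 13.5294, y* = 28.75.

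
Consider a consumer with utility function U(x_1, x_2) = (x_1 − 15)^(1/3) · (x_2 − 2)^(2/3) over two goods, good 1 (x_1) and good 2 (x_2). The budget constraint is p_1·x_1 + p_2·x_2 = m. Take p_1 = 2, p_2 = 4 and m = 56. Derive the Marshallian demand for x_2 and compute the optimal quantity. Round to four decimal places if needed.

x_2* = 5

MRS = (1/2)·(x_2−2)/(x_1−15). Tangency with p_1/p_2 gives x_2−2 = 2·(p_1/p_2)·(x_1−15).
Substituting into the budget: x_1* = 15 + 1/3·(m − 15·p_1 − 2·p_2)/p_1, and x_2* = 2 + 2/3·(…)/p_2.
Discretionary income = 56 − 15·2 − 2·4 = 18; x_2* = 2 + 2/3·18/4 = 5.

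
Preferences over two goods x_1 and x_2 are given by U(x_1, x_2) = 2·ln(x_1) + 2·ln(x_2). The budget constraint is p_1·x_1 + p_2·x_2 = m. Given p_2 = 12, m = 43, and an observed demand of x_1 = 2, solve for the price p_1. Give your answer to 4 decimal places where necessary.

p_1 = 10.75

Tangency: MRS = x_2/x_1 = p_1/p_2.
Rearranging, p_2·x_2 = p_1·x_1. Substituting into the budget gives p_1·x_1·(1 + 1) = m.
Demand: x_1*(p_1,p_2,m) = 0.5·m/p_1 and x_2* = 0.5·m/p_2.
Set x_1* = 2 in the demand function and solve for p_1: p_1 = 10.75.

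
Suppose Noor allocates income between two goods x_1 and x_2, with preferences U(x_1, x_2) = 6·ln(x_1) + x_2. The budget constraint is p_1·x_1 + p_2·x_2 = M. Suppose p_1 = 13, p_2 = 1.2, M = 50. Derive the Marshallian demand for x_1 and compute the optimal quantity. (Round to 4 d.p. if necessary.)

x_1* = 0.5538

Set MRS = p_1/p_2: (6/x_1)/1 = p_1/p_2.
So x_1*(p_1,p_2) = 6·p_2/p_1, independent of income; and x_2* = (M − 6·p_2)/p_2.
At the given prices: x_1* = 6·1.2/13 = 0.5538.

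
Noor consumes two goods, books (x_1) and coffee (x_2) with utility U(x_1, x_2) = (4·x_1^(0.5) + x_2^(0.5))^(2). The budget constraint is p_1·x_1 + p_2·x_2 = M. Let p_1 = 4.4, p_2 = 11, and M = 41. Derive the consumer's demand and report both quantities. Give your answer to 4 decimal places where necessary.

MRS = MU_x_1/MU_x_2 = 4·(x_2/x_1)^(0.5). Set equal to p_1/p_2.
Solve for the ratio: x_2/x_1 = [(1/4)·p_1/p_2]^(2).
With the ratio pinned down, the budget gives x_1* = M/(p_1 + p_2·(x_2/x_1)) and x_2* = (x_2/x_1)·x_1*.
Numerically x_2/x_1 = 0.01, so x_1* = 41/(4.4 + 11·0.01) = 9.0909 and x_2* = 0.01·9.0909 = 0.0909.

x_1* = 9.0909, x_2* = 0.0909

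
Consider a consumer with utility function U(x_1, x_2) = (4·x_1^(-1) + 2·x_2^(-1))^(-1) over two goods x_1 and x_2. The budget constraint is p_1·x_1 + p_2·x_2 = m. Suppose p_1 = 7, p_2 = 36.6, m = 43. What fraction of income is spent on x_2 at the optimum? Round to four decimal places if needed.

MU_x_1 ∝ 4·x_1^(-2), MU_x_2 ∝ 2·x_2^(-2), so MRS = 2·(x_2/x_1)^(2) = p_1/p_2.
Hence x_2/x_1 = ((1/2)·p_1/p_2)^(1/(2)), i.e. raised to the 0.5 power.
With the ratio pinned down, the budget gives x_1* = m/(p_1 + p_2·(x_2/x_1)) and x_2* = (x_2/x_1)·x_1*.
Numerically x_2/x_1 = 0.309238, so x_1* = 43/(7 + 36.6·0.309238) = 2.3474 and x_2* = 0.309238·2.3474 = 0.7259.
Expenditure on x_2: 36.6·0.7259 = 26.5682; share = 0.6179.

share on x_2 = 0.6179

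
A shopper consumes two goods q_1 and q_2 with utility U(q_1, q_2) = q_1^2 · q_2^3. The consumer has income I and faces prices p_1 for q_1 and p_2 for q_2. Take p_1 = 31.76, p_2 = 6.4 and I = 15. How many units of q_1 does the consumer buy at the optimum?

q_1* = 0.1889

At p_1=31.76, p_2=6.4, I=15: q_1* = 0.4·15/31.76 = 0.1889.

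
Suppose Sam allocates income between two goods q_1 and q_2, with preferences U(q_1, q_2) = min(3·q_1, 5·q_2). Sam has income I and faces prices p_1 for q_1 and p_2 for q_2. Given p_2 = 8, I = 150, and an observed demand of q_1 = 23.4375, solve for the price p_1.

p_1 = 1.6

Leontief preferences: the optimum is at the kink where q_1/5 = q_2/3, i.e. q_2 = (3/5)·q_1.
Budget: p_1·q_1 + p_2·(3/5)·q_1 = I, so (5·p_1 + 3·p_2)·q_1 = 5·I.
Demand: q_1*(p_1,p_2,I) = 5·I/(5·p_1 + 3·p_2), q_2* = 3·I/(5·p_1 + 3·p_2).
Set q_1* = 23.4375 in the demand function and solve for p_1: p_1 = 1.6.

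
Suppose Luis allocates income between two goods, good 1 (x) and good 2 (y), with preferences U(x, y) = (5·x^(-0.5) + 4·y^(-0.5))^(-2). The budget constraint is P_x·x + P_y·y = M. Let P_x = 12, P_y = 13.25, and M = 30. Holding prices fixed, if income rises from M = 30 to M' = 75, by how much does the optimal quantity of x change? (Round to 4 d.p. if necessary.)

Δx* = 1.9834

Numerically y/x = 0.806684, so x* = 30/(12 + 13.25·0.806684) = 1.3223.
At M' = 75: x* = 3.3056. Change: 3.3056 − 1.3223 = 1.9834.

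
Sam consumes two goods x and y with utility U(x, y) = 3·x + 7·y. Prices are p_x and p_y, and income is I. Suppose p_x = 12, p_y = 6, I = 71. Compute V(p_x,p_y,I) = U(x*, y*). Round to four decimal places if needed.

V = 82.8333

Numerically: x* = 0, y* = 11.8333.
Utility at the optimum: U(0, 11.8333) = 82.8333.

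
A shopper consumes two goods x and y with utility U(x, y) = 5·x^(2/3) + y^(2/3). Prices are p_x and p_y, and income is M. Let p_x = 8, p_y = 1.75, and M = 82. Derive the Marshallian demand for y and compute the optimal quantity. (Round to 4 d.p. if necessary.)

y* = 6.7117

With the ratio pinned down, the budget gives x* = M/(p_x + p_y·(y/x)) and y* = (y/x)·x*.
Numerically y/x = 0.764268, so x* = 82/(8 + 1.75·0.764268) = 8.7818 and y* = 0.764268·8.7818 = 6.7117.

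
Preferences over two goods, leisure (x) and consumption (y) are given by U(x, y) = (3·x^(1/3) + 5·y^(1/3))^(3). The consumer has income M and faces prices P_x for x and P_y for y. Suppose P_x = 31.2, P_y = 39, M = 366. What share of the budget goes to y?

share on y = 0.6581

MU_x ∝ 3·x^(-2/3), MU_y ∝ 5·y^(-2/3), so MRS = (3/5)·(y/x)^(2/3) = P_x/P_y.
Solve for the ratio: y/x = [(5/3)·P_x/P_y]^(1.5).
With the ratio pinned down, the budget gives x* = M/(P_x + P_y·(y/x)) and y* = (y/x)·x*.
Numerically y/x = 1.539601, so x* = 366/(31.2 + 39·1.539601) = 4.0112 and y* = 1.539601·4.0112 = 6.1757.
Expenditure on y: 39·6.1757 = 240.8504; share = 0.6581.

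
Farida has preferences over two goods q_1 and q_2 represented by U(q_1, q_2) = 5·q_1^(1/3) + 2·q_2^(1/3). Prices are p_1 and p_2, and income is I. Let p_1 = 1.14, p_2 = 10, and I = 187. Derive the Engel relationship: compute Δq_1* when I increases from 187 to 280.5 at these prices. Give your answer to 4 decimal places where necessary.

MU_q_1 ∝ 5·q_1^(-2/3), MU_q_2 ∝ 2·q_2^(-2/3), so MRS = (5/2)·(q_2/q_1)^(2/3) = p_1/p_2.
Solve for the ratio: q_2/q_1 = [(2/5)·p_1/p_2]^(1.5).
With the ratio pinned down, the budget gives q_1* = I/(p_1 + p_2·(q_2/q_1)) and q_2* = (q_2/q_1)·q_1*.
Numerically q_2/q_1 = 0.009737, so q_1* = 187/(1.14 + 10·0.009737) = 151.1264.
At I' = 280.5: q_1* = 226.6896. Change: 226.6896 − 151.1264 = 75.5632.

Δq_1* = 75.5632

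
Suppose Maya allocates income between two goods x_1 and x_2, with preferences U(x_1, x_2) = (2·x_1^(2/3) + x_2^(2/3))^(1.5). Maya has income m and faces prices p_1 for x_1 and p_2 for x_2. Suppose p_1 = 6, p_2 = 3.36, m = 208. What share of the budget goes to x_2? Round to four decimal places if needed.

MU_x_1 ∝ 2·x_1^(-1/3), MU_x_2 ∝ x_2^(-1/3), so MRS = 2·(x_2/x_1)^(1/3) = p_1/p_2.
Solve for the ratio: x_2/x_1 = [(1/2)·p_1/p_2]^(3).
With the ratio pinned down, the budget gives x_1* = m/(p_1 + p_2·(x_2/x_1)) and x_2* = (x_2/x_1)·x_1*.
Numerically x_2/x_1 = 0.71178, so x_1* = 208/(6 + 3.36·0.71178) = 24.7867 and x_2* = 0.71178·24.7867 = 17.6427.
Expenditure on x_2: 3.36·17.6427 = 59.2795; share = 0.285.

share on x_2 = 0.285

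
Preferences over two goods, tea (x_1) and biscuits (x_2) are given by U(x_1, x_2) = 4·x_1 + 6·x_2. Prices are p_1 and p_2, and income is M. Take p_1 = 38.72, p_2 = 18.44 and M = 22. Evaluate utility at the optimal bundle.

V = 7.1584

x_2 gives more utility per dollar, so spend all income on x_2: x_2* = M/p_2, x_1* = 0.
Numerically: x_1* = 0, x_2* = 1.1931.
Utility at the optimum: U(0, 1.1931) = 7.1584.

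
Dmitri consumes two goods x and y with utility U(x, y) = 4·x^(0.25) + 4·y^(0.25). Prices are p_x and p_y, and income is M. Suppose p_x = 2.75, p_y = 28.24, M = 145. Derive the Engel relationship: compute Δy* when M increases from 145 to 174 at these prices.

From the CES first-order condition, (y/x)^(0.75) = p_x/p_y.
Hence y/x = (p_x/p_y)^(1/(0.75)), i.e. raised to the 4/3 power.
Substitute y = (y/x)·x into the budget: x* = M/(p_x + p_y·(y/x)).
Numerically y/x = 0.044801, so x* = 145/(2.75 + 28.24·0.044801) = 36.1129 and y* = 0.044801·36.1129 = 1.6179.
At M' = 174: y* = 1.9415. Change: 1.9415 − 1.6179 = 0.3236.

Δy* = 0.3236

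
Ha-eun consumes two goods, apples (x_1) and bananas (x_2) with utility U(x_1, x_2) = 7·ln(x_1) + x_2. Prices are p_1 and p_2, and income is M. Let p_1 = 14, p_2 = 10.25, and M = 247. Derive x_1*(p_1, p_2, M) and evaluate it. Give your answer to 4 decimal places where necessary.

x_1* = 5.125

Set MRS = p_1/p_2: (7/x_1)/1 = p_1/p_2.
So x_1*(p_1,p_2) = 7·p_2/p_1, independent of income; and x_2* = (M − 7·p_2)/p_2.
At the given prices: x_1* = 7·10.25/14 = 5.125.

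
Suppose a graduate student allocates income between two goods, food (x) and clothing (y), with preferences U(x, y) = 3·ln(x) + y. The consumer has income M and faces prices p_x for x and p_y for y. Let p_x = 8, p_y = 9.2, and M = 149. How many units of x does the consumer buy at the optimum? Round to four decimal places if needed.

Set MRS = p_x/p_y: (3/x)/1 = p_x/p_y.
So x*(p_x,p_y) = 3·p_y/p_x, independent of income; and y* = (M − 3·p_y)/p_y.
At the given prices: x* = 3·9.2/8 = 3.45.

x* = 3.45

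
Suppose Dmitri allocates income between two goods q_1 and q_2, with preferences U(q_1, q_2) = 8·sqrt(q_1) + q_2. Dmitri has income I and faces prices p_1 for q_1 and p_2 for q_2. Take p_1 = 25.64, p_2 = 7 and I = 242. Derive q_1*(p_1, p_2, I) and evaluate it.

Utility is quasi-linear in q_2; the FOC for q_1 is 4/√q_1 = p_1/p_2.
Solve: √q_1 = 4·p_2/p_1, so q_1*(p_1,p_2) = (4·p_2/p_1)², and q_2* = (I − p_1·q_1*)/p_2.
Plugging in: q_1* = (4·7/25.64)² = 1.1926.

q_1* = 1.1926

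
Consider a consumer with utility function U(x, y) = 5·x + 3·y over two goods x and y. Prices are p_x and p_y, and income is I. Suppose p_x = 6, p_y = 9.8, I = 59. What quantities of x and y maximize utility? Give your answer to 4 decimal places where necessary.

x* = 9.8333, y* = 0

Perfect substitutes: compare marginal utility per dollar. 5/p_x vs 3/p_y → 0.8333 vs 0.3061.
x gives more utility per dollar, so spend all income on x: x* = I/p_x, y* = 0.
Numerically: x* = 9.8333, y* = 0.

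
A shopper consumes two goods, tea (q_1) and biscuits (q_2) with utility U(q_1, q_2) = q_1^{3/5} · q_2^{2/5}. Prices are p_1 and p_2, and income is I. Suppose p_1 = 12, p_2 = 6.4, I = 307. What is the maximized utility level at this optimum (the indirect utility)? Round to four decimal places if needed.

MU_q_1/MU_q_2 = (0.6·q_2)/(0.4·q_1); tangency sets this equal to p_1/p_2.
So 0.6·p_2·q_2 = 0.4·p_1·q_1; combined with the budget, a share 0.6 of income goes to q_1.
Demand: q_1*(p_1,p_2,I) = 0.6·I/p_1 and q_2* = 0.4·I/p_2.
At p_1=12, p_2=6.4, I=307: q_1* = 0.6·307/12 = 15.35, q_2* = 19.1875.
Utility at the optimum: U(15.35, 19.1875) = 16.7831.

V = 16.7831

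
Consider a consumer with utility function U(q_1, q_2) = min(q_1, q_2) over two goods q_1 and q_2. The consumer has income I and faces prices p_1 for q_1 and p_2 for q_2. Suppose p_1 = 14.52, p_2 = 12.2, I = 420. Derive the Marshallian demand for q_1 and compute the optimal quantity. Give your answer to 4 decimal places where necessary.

Demand: q_1*(p_1,p_2,I) = I/(p_1 + p_2), q_2* = I/(p_1 + p_2).
Here 14.52 + 12.2 = 26.72, giving q_1* = 15.7186.

q_1* = 15.7186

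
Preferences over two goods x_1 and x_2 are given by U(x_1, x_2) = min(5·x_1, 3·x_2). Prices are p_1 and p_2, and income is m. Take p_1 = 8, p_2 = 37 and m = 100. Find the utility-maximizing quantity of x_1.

x_1* = 1.4354

With perfect complements, no substitution: consume in ratio x_1:x_2 = 3:5.
Budget: p_1·x_1 + p_2·(5/3)·x_1 = m, so (3·p_1 + 5·p_2)·x_1 = 3·m.
Demand: x_1*(p_1,p_2,m) = 3·m/(3·p_1 + 5·p_2), x_2* = 5·m/(3·p_1 + 5·p_2).
Here 3·8 + 5·37 = 209, giving x_1* = 1.4354.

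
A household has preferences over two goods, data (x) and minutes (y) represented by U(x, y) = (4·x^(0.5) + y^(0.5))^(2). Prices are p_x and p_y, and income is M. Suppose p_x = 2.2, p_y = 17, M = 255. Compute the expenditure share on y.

share on y = 0.008

Numerically y/x = 0.001047, so x* = 255/(2.2 + 17·0.001047) = 114.9791 and y* = 0.001047·114.9791 = 0.1204.
Expenditure on y: 17·0.1204 = 2.046; share = 0.008.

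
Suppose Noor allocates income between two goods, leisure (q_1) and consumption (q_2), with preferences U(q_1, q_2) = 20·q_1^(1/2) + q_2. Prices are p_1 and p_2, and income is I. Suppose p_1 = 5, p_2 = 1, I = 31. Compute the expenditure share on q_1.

Utility is quasi-linear in q_2; the FOC for q_1 is 10/√q_1 = p_1/p_2.
Thus q_1* = (10·p_2/p_1)² — independent of I — with the rest of income spent on q_2.
Plugging in: q_1* = (10·1/5)² = 4, q_2* = 11.
Expenditure on q_1: 5·4 = 20; share = 0.6452.

share on q_1 = 0.6452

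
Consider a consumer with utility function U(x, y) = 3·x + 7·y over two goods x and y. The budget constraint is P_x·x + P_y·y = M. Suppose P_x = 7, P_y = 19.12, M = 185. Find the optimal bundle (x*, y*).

x* = 26.4286, y* = 0

Perfect substitutes: compare marginal utility per dollar. 3/P_x vs 7/P_y → 0.4286 vs 0.3661.
x gives more utility per dollar, so spend all income on x: x* = M/P_x, y* = 0.
Numerically: x* = 26.4286, y* = 0.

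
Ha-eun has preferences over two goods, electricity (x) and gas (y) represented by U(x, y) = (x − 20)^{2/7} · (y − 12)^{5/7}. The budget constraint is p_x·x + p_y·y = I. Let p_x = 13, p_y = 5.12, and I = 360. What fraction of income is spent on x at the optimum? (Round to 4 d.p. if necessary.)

This is Cobb-Douglas in (x−20, y−12): tangency gives 2/7·p_y·(y−12) = 5/7·p_x·(x−20).
Substituting into the budget: x* = 20 + 2/7·(I − 20·p_x − 12·p_y)/p_x, and y* = 12 + 5/7·(…)/p_y.
Discretionary income = 360 − 20·13 − 12·5.12 = 38.56; x* = 20 + 2/7·38.56/13 = 20.8475; y* = 12 + 5/7·38.56/5.12 = 17.3795.
Expenditure on x: 13·20.8475 = 271.0171; share = 0.7528.

share on x = 0.7528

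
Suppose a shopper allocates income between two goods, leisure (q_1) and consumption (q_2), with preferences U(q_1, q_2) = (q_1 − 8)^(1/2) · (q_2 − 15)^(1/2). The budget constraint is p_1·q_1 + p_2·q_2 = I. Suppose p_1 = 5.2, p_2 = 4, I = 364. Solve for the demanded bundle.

Let q_1' = q_1−8, q_2' = q_2−15. MRS = q_2'/q_1' = p_1/p_2.
Substituting into the budget: q_1* = 8 + 0.5·(I − 8·p_1 − 15·p_2)/p_1, and q_2* = 15 + 0.5·(…)/p_2.
Discretionary income = 364 − 8·5.2 − 15·4 = 262.4; q_1* = 8 + 0.5·262.4/5.2 = 33.2308; q_2* = 15 + 0.5·262.4/4 = 47.8.

q_1* = 33.2308, q_2* = 47.8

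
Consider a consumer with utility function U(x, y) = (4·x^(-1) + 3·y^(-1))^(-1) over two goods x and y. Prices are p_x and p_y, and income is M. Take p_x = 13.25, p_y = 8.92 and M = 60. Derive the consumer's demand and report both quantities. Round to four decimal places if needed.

x* = 2.6473, y* = 2.7942

Substitute y = (y/x)·x into the budget: x* = M/(p_x + p_y·(y/x)).
Numerically y/x = 1.055495, so x* = 60/(13.25 + 8.92·1.055495) = 2.6473 and y* = 1.055495·2.6473 = 2.7942.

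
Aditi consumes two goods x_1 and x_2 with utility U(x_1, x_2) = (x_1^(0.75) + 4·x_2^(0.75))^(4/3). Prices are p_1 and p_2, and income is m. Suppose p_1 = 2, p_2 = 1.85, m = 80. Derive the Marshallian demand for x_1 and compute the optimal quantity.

x_1* = 0.1233

From the CES first-order condition, (1/4)·(x_2/x_1)^(0.25) = p_1/p_2.
Solve for the ratio: x_2/x_1 = [4·p_1/p_2]^(4).
Substitute x_2 = (x_2/x_1)·x_1 into the budget: x_1* = m/(p_1 + p_2·(x_2/x_1)).
Numerically x_2/x_1 = 349.681804, so x_1* = 80/(2 + 1.85·349.681804) = 0.1233.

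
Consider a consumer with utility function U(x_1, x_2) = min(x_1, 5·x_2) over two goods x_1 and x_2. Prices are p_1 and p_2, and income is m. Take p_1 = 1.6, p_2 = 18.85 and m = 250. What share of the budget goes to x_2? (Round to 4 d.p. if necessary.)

share on x_2 = 0.702

Demand: x_1*(p_1,p_2,m) = 5·m/(5·p_1 + p_2), x_2* = m/(5·p_1 + p_2).
Here 5·1.6 + 18.85 = 26.85, giving x_1* = 46.5549 and x_2* = 9.311.
Expenditure on x_2: 18.85·9.311 = 175.5121; share = 0.702.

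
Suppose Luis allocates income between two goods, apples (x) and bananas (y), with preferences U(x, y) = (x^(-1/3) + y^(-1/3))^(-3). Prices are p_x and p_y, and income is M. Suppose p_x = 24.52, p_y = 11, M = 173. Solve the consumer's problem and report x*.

MU_x ∝ x^(-4/3), MU_y ∝ y^(-4/3), so MRS = (y/x)^(4/3) = p_x/p_y.
Solve for the ratio: y/x = [p_x/p_y]^(0.75).
With the ratio pinned down, the budget gives x* = M/(p_x + p_y·(y/x)) and y* = (y/x)·x*.
Numerically y/x = 1.824298, so x* = 173/(24.52 + 11·1.824298) = 3.88.

x* = 3.88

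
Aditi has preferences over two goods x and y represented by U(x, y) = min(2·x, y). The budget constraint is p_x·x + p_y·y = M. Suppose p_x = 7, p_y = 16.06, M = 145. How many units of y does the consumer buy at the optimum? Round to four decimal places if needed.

With perfect complements, no substitution: consume in ratio x:y = 1:2.
Budget: p_x·x + p_y·2·x = M, so (p_x + 2·p_y)·x = M.
Demand: x*(p_x,p_y,M) = M/(p_x + 2·p_y), y* = 2·M/(p_x + 2·p_y).
Here 7 + 2·16.06 = 39.12, giving y* = 7.4131.

y* = 7.4131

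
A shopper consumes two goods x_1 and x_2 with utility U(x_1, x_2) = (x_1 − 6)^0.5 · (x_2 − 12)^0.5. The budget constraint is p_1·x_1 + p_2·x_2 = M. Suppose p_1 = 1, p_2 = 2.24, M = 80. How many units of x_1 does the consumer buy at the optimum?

x_1* = 29.56

This is Cobb-Douglas in (x_1−6, x_2−12): tangency gives 0.5·p_2·(x_2−12) = 0.5·p_1·(x_1−6).
After buying the subsistence bundle (6, 12), a share 0.5 of the remaining income goes to x_1: x_1* = 6 + 0.5·(M − 6p_1 − 12p_2)/p_1.
Discretionary income = 80 − 6·1 − 12·2.24 = 47.12; x_1* = 6 + 0.5·47.12/1 = 29.56.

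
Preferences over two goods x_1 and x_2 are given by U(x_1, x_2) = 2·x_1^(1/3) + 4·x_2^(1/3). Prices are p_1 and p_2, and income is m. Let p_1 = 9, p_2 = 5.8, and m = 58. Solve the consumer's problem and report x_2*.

x_2* = 7.7892

Numerically x_2/x_1 = 5.467223, so x_1* = 58/(9 + 5.8·5.467223) = 1.4247 and x_2* = 5.467223·1.4247 = 7.7892.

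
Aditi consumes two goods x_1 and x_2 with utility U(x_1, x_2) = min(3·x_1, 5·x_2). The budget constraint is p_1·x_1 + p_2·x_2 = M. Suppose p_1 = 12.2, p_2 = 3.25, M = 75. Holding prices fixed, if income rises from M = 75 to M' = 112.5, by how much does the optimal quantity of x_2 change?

Δx_2* = 1.5901

Leontief preferences: the optimum is at the kink where x_1/5 = x_2/3, i.e. x_2 = (3/5)·x_1.
Budget: p_1·x_1 + p_2·(3/5)·x_1 = M, so (5·p_1 + 3·p_2)·x_1 = 5·M.
Demand: x_1*(p_1,p_2,M) = 5·M/(5·p_1 + 3·p_2), x_2* = 3·M/(5·p_1 + 3·p_2).
Here 5·12.2 + 3·3.25 = 70.75, giving x_2* = 3.1802.
At M' = 112.5: x_2* = 4.7703. Change: 4.7703 − 3.1802 = 1.5901.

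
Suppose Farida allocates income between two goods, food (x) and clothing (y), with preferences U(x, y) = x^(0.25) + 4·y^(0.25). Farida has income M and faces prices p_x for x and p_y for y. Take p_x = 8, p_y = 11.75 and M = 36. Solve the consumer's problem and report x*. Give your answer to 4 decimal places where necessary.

x* = 0.6833

MU_x ∝ x^(-0.75), MU_y ∝ 4·y^(-0.75), so MRS = (1/4)·(y/x)^(0.75) = p_x/p_y.
Hence y/x = (4·p_x/p_y)^(1/(0.75)), i.e. raised to the 4/3 power.
Substitute y = (y/x)·x into the budget: x* = M/(p_x + p_y·(y/x)).
Numerically y/x = 3.803203, so x* = 36/(8 + 11.75·3.803203) = 0.6833.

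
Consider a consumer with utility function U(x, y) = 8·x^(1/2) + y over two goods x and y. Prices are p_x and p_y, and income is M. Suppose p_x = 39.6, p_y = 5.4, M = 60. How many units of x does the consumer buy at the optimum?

Utility is quasi-linear in y; the FOC for x is 4/√x = p_x/p_y.
Solve: √x = 4·p_y/p_x, so x*(p_x,p_y) = (4·p_y/p_x)², and y* = (M − p_x·x*)/p_y.
Plugging in: x* = (4·5.4/39.6)² = 0.2975.

x* = 0.2975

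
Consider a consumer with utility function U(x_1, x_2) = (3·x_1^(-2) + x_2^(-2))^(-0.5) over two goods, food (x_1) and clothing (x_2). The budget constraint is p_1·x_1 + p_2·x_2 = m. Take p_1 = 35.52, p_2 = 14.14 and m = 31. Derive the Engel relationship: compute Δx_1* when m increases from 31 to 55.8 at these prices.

Δx_1* = 0.5077

MRS = MU_x_1/MU_x_2 = 3·(x_2/x_1)^(3). Set equal to p_1/p_2.
Solve for the ratio: x_2/x_1 = [(1/3)·p_1/p_2]^(1/3).
Substitute x_2 = (x_2/x_1)·x_1 into the budget: x_1* = m/(p_1 + p_2·(x_2/x_1)).
Numerically x_2/x_1 = 0.942542, so x_1* = 31/(35.52 + 14.14·0.942542) = 0.6346.
At m' = 55.8: x_1* = 1.1423. Change: 1.1423 − 0.6346 = 0.5077.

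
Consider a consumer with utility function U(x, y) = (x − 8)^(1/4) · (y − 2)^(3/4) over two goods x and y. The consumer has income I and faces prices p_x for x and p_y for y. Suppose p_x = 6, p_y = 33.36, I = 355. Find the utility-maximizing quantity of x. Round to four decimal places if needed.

Substituting into the budget: x* = 8 + 0.25·(I − 8·p_x − 2·p_y)/p_x, and y* = 2 + 0.75·(…)/p_y.
Discretionary income = 355 − 8·6 − 2·33.36 = 240.28; x* = 8 + 0.25·240.28/6 = 18.0117.

x* = 18.0117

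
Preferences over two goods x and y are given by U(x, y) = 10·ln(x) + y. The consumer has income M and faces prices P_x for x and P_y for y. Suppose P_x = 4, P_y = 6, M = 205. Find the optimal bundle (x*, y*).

Set MRS = P_x/P_y: (10/x)/1 = P_x/P_y.
So x*(P_x,P_y) = 10·P_y/P_x, independent of income; and y* = (M − 10·P_y)/P_y.
At the given prices: x* = 10·6/4 = 15, and y* = 24.1667.

x* = 15, y* = 24.1667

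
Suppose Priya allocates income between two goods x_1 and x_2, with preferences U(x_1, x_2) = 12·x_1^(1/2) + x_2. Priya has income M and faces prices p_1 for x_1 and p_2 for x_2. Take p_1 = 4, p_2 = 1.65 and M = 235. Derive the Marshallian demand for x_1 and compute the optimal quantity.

Utility is quasi-linear in x_2; the FOC for x_1 is 6/√x_1 = p_1/p_2.
Solve: √x_1 = 6·p_2/p_1, so x_1*(p_1,p_2) = (6·p_2/p_1)², and x_2* = (M − p_1·x_1*)/p_2.
Plugging in: x_1* = (6·1.65/4)² = 6.1256.

x_1* = 6.1256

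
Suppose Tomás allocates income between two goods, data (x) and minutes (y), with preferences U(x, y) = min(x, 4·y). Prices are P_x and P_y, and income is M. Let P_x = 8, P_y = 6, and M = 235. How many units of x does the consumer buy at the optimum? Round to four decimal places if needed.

Here 4·8 + 6 = 38, giving x* = 24.7368.

x* = 24.7368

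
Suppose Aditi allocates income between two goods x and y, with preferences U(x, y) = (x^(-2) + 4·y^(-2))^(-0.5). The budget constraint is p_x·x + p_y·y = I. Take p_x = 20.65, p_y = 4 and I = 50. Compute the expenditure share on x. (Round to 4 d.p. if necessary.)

share on x = 0.653

MU_x ∝ x^(-3), MU_y ∝ 4·y^(-3), so MRS = (1/4)·(y/x)^(3) = p_x/p_y.
Hence y/x = (4·p_x/p_y)^(1/(3)), i.e. raised to the 1/3 power.
Substitute y = (y/x)·x into the budget: x* = I/(p_x + p_y·(y/x)).
Numerically y/x = 2.743511, so x* = 50/(20.65 + 4·2.743511) = 1.5811 and y* = 2.743511·1.5811 = 4.3377.
Expenditure on x: 20.65·1.5811 = 32.6492; share = 0.653.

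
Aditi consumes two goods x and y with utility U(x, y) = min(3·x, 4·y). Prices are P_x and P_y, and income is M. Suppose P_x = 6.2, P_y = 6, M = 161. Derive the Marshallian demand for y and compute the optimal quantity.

y* = 11.285

Leontief preferences: the optimum is at the kink where x/4 = y/3, i.e. y = (3/4)·x.
Budget: P_x·x + P_y·(3/4)·x = M, so (4·P_x + 3·P_y)·x = 4·M.
Demand: x*(P_x,P_y,M) = 4·M/(4·P_x + 3·P_y), y* = 3·M/(4·P_x + 3·P_y).
Here 4·6.2 + 3·6 = 42.8, giving y* = 11.285.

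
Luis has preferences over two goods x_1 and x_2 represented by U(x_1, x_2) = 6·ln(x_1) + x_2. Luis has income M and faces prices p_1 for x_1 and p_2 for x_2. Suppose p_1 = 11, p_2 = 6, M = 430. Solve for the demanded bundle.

x_1* = 3.2727, x_2* = 65.6667

Set MRS = p_1/p_2: (6/x_1)/1 = p_1/p_2.
So x_1*(p_1,p_2) = 6·p_2/p_1, independent of income; and x_2* = (M − 6·p_2)/p_2.
At the given prices: x_1* = 6·6/11 = 3.2727, and x_2* = 65.6667.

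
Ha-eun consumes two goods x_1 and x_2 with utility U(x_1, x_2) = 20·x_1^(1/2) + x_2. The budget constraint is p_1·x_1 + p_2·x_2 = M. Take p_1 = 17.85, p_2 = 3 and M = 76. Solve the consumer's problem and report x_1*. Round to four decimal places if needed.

x_1* = 2.8247

MU_x_1 = 10/√x_1, MU_x_2 = 1. Tangency: 10/√x_1 = p_1/p_2.
Solve: √x_1 = 10·p_2/p_1, so x_1*(p_1,p_2) = (10·p_2/p_1)², and x_2* = (M − p_1·x_1*)/p_2.
Plugging in: x_1* = (10·3/17.85)² = 2.8247.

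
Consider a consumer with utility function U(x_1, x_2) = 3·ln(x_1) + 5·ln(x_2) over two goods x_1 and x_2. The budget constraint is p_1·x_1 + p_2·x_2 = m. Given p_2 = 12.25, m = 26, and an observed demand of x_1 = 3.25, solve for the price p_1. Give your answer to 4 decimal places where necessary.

MU_x_1/MU_x_2 = (3·x_2)/(5·x_1); tangency sets this equal to p_1/p_2.
Rearranging, p_2·x_2 = (5/3)·p_1·x_1. Substituting into the budget gives p_1·x_1·(1 + (5/3)) = m.
Demand: x_1*(p_1,p_2,m) = 0.375·m/p_1 and x_2* = 0.625·m/p_2.
Set x_1* = 3.25 in the demand function and solve for p_1: p_1 = 3.

p_1 = 3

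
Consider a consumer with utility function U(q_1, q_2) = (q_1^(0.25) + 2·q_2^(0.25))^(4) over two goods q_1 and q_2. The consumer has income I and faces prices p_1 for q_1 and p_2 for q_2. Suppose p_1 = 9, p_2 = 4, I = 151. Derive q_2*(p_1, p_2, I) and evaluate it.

MRS = MU_q_1/MU_q_2 = (1/2)·(q_2/q_1)^(0.75). Set equal to p_1/p_2.
Solve for the ratio: q_2/q_1 = [2·p_1/p_2]^(4/3).
With the ratio pinned down, the budget gives q_1* = I/(p_1 + p_2·(q_2/q_1)) and q_2* = (q_2/q_1)·q_1*.
Numerically q_2/q_1 = 7.429336, so q_1* = 151/(9 + 4·7.429336) = 3.9001 and q_2* = 7.429336·3.9001 = 28.9749.

q_2* = 28.9749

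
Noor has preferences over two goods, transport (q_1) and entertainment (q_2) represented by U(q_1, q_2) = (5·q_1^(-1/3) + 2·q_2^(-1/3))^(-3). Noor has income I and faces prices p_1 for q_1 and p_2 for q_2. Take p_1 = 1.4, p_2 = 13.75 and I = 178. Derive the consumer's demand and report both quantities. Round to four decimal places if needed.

MRS = MU_q_1/MU_q_2 = (5/2)·(q_2/q_1)^(4/3). Set equal to p_1/p_2.
Solve for the ratio: q_2/q_1 = [(2/5)·p_1/p_2]^(0.75).
With the ratio pinned down, the budget gives q_1* = I/(p_1 + p_2·(q_2/q_1)) and q_2* = (q_2/q_1)·q_1*.
Numerically q_2/q_1 = 0.09066, so q_1* = 178/(1.4 + 13.75·0.09066) = 67.2569 and q_2* = 0.09066·67.2569 = 6.0975.

q_1* = 67.2569, q_2* = 6.0975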